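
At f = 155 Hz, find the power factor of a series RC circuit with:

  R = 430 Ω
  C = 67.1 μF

Step 1 — Angular frequency: ω = 2π·f = 2π·155 = 973.9 rad/s.
Step 2 — Component impedances:
  R: Z = R = 430 Ω
  C: Z = 1/(jωC) = -j/(ω·C) = 0 - j15.3 Ω
Step 3 — Series combination: Z_total = R + C = 430 - j15.3 Ω = 430.3∠-2.0° Ω.
Step 4 — Power factor: PF = cos(φ) = Re(Z)/|Z| = 430/430.27 = 0.9994.
Step 5 — Type: Im(Z) = -15.3 ⇒ leading (phase φ = -2.0°).

PF = 0.9994 (leading, φ = -2.0°)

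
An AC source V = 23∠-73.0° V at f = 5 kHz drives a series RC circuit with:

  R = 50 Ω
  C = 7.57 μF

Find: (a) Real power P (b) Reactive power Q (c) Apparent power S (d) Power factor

Step 1 — Angular frequency: ω = 2π·f = 2π·5000 = 3.142e+04 rad/s.
Step 2 — Component impedances:
  R: Z = R = 50 Ω
  C: Z = 1/(jωC) = -j/(ω·C) = 0 - j4.205 Ω
Step 3 — Series combination: Z_total = R + C = 50 - j4.205 Ω = 50.18∠-4.8° Ω.
Step 4 — Source phasor: V = 23∠-73.0° V = 6.725 - j22 V.
Step 5 — Current: I = V / Z = 0.1703 - j0.4256 A = 0.4584∠-68.2° A.
Step 6 — Complex power: S = V·I* = 10.51 - j0.8835 VA.
Step 7 — Real power: P = Re(S) = 10.51 W.
Step 8 — Reactive power: Q = Im(S) = -0.8835 VAR.
Step 9 — Apparent power: |S| = 10.54 VA.
Step 10 — Power factor: PF = P/|S| = 0.9965 (leading).

(a) P = 10.51 W  (b) Q = -0.8835 VAR  (c) S = 10.54 VA  (d) PF = 0.9965 (leading)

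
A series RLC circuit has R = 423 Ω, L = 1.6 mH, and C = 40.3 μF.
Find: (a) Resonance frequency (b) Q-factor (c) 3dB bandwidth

Step 1 — Resonance condition Im(Z)=0 gives ω₀ = 1/√(LC).
Step 2 — ω₀ = 1/√(0.0016·4.03e-05) = 3938 rad/s.
Step 3 — f₀ = ω₀/(2π) = 626.8 Hz.
Step 4 — Series Q: Q = ω₀L/R = 3938·0.0016/423 = 0.0149.
Step 5 — 3dB bandwidth: Δω = ω₀/Q = 2.644e+05 rad/s; BW = Δω/(2π) = 4.208e+04 Hz.

(a) f₀ = 626.8 Hz  (b) Q = 0.0149  (c) BW = 4.208e+04 Hz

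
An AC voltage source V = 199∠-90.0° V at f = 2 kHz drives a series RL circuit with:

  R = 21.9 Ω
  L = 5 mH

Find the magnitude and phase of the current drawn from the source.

Step 1 — Angular frequency: ω = 2π·f = 2π·2000 = 1.257e+04 rad/s.
Step 2 — Component impedances:
  R: Z = R = 21.9 Ω
  L: Z = jωL = j·1.257e+04·0.005 = 0 + j62.83 Ω
Step 3 — Series combination: Z_total = R + L = 21.9 + j62.83 Ω = 66.54∠70.8° Ω.
Step 4 — Source phasor: V = 199∠-90.0° V = 0 - j199 V.
Step 5 — Ohm's law: I = V / Z_total = (0 - j199) / (21.9 + j62.83) = -2.824 - j0.9843 A.
Step 6 — Convert to polar: |I| = 2.991 A, ∠I = -160.8°.

I = 2.991∠-160.8° A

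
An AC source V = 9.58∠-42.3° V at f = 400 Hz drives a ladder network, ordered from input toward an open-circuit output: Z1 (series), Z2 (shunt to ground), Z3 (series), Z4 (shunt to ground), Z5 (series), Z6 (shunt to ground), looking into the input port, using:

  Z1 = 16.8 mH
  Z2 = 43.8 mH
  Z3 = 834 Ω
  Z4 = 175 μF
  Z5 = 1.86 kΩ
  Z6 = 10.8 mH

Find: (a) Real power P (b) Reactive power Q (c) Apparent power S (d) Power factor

Step 1 — Angular frequency: ω = 2π·f = 2π·400 = 2513 rad/s.
Step 2 — Component impedances:
  Z1: Z = jωL = j·2513·0.0168 = 0 + j42.22 Ω
  Z2: Z = jωL = j·2513·0.0438 = 0 + j110.1 Ω
  Z3: Z = R = 834 Ω
  Z4: Z = 1/(jωC) = -j/(ω·C) = 0 - j2.274 Ω
  Z5: Z = R = 1860 Ω
  Z6: Z = jωL = j·2513·0.0108 = 0 + j27.14 Ω
Step 3 — Ladder network (open output): work backward from the far end, alternating series and parallel combinations. Z_in = 14.29 + j150.5 Ω = 151.1∠84.6° Ω.
Step 4 — Source phasor: V = 9.58∠-42.3° V = 7.086 - j6.447 V.
Step 5 — Current: I = V / Z = -0.03804 - j0.05071 A = 0.06339∠-126.9° A.
Step 6 — Complex power: S = V·I* = 0.05742 + j0.6045 VA.
Step 7 — Real power: P = Re(S) = 0.05742 W.
Step 8 — Reactive power: Q = Im(S) = 0.6045 VAR.
Step 9 — Apparent power: |S| = 0.6073 VA.
Step 10 — Power factor: PF = P/|S| = 0.09456 (lagging).

(a) P = 0.05742 W  (b) Q = 0.6045 VAR  (c) S = 0.6073 VA  (d) PF = 0.09456 (lagging)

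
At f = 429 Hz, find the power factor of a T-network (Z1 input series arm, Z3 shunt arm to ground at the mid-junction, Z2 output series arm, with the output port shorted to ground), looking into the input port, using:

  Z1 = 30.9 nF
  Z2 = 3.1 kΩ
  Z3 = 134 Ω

Step 1 — Angular frequency: ω = 2π·f = 2π·429 = 2695 rad/s.
Step 2 — Component impedances:
  Z1: Z = 1/(jωC) = -j/(ω·C) = 0 - j1.201e+04 Ω
  Z2: Z = R = 3100 Ω
  Z3: Z = R = 134 Ω
Step 3 — With the output port shorted to ground, the output series arm Z2 runs from the junction to ground; the shunt arm Z3 also runs from the junction to ground. They appear in parallel: Z3 || Z2 = 128.4 Ω.
Step 4 — Series with input arm Z1: Z_in = Z1 + (Z3 || Z2) = 128.4 - j1.201e+04 Ω = 1.201e+04∠-89.4° Ω.
Step 5 — Power factor: PF = cos(φ) = Re(Z)/|Z| = 128.45/12007 = 0.0107.
Step 6 — Type: Im(Z) = -1.201e+04 ⇒ leading (phase φ = -89.4°).

PF = 0.0107 (leading, φ = -89.4°)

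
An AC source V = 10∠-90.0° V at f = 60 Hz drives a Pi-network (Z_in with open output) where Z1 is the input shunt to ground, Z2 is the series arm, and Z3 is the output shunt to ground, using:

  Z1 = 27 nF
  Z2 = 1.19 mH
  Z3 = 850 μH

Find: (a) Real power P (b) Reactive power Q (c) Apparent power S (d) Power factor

Step 1 — Angular frequency: ω = 2π·f = 2π·60 = 377 rad/s.
Step 2 — Component impedances:
  Z1: Z = 1/(jωC) = -j/(ω·C) = 0 - j9.824e+04 Ω
  Z2: Z = jωL = j·377·0.00119 = 0 + j0.4486 Ω
  Z3: Z = jωL = j·377·0.00085 = 0 + j0.3204 Ω
Step 3 — With open output, the series arm Z2 and the output shunt Z3 appear in series to ground: Z2 + Z3 = 0 + j0.7691 Ω.
Step 4 — Parallel with input shunt Z1: Z_in = Z1 || (Z2 + Z3) = 0 + j0.7691 Ω = 0.7691∠90.0° Ω.
Step 5 — Source phasor: V = 10∠-90.0° V = 0 - j10 V.
Step 6 — Current: I = V / Z = -13 A = 13∠-180.0° A.
Step 7 — Complex power: S = V·I* = 0 + j130 VA.
Step 8 — Real power: P = Re(S) = 0 W.
Step 9 — Reactive power: Q = Im(S) = 130 VAR.
Step 10 — Apparent power: |S| = 130 VA.
Step 11 — Power factor: PF = P/|S| = 0 (lagging).

(a) P = 0 W  (b) Q = 130 VAR  (c) S = 130 VA  (d) PF = 0 (lagging)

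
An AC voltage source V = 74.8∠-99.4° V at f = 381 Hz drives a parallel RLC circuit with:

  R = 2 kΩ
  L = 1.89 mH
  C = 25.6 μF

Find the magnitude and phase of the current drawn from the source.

Step 1 — Angular frequency: ω = 2π·f = 2π·381 = 2394 rad/s.
Step 2 — Component impedances:
  R: Z = R = 2000 Ω
  L: Z = jωL = j·2394·0.00189 = 0 + j4.524 Ω
  C: Z = 1/(jωC) = -j/(ω·C) = 0 - j16.32 Ω
Step 3 — Parallel combination: 1/Z_total = 1/R + 1/L + 1/C; Z_total = 0.0196 + j6.26 Ω = 6.26∠89.8° Ω.
Step 4 — Source phasor: V = 74.8∠-99.4° V = -12.22 - j73.8 V.
Step 5 — Ohm's law: I = V / Z_total = (-12.22 - j73.8) / (0.0196 + j6.26) = -11.79 + j1.915 A.
Step 6 — Convert to polar: |I| = 11.95 A, ∠I = 170.8°.

I = 11.95∠170.8° A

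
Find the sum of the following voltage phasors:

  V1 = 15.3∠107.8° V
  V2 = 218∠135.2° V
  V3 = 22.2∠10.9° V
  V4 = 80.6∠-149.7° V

Step 1 — Convert each phasor to rectangular form:
  V1 = 15.3·(cos(107.8°) + j·sin(107.8°)) = -4.677 + j14.57 V
  V2 = 218·(cos(135.2°) + j·sin(135.2°)) = -154.7 + j153.6 V
  V3 = 22.2·(cos(10.9°) + j·sin(10.9°)) = 21.8 + j4.198 V
  V4 = 80.6·(cos(-149.7°) + j·sin(-149.7°)) = -69.59 - j40.66 V
Step 2 — Sum components: V_total = -207.2 + j131.7 V.
Step 3 — Convert to polar: |V_total| = 245.5 V, ∠V_total = 147.6°.

V_total = 245.5∠147.6° V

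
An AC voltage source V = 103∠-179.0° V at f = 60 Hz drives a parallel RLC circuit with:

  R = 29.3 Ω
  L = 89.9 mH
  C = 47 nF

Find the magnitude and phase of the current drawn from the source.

Step 1 — Angular frequency: ω = 2π·f = 2π·60 = 377 rad/s.
Step 2 — Component impedances:
  R: Z = R = 29.3 Ω
  L: Z = jωL = j·377·0.0899 = 0 + j33.89 Ω
  C: Z = 1/(jωC) = -j/(ω·C) = 0 - j5.644e+04 Ω
Step 3 — Parallel combination: 1/Z_total = 1/R + 1/L + 1/C; Z_total = 16.78 + j14.49 Ω = 22.17∠40.8° Ω.
Step 4 — Source phasor: V = 103∠-179.0° V = -103 - j1.798 V.
Step 5 — Ohm's law: I = V / Z_total = (-103 - j1.798) / (16.78 + j14.49) = -3.568 + j2.975 A.
Step 6 — Convert to polar: |I| = 4.646 A, ∠I = 140.2°.

I = 4.646∠140.2° A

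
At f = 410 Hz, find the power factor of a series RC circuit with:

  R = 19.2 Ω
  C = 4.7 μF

Step 1 — Angular frequency: ω = 2π·f = 2π·410 = 2576 rad/s.
Step 2 — Component impedances:
  R: Z = R = 19.2 Ω
  C: Z = 1/(jωC) = -j/(ω·C) = 0 - j82.59 Ω
Step 3 — Series combination: Z_total = R + C = 19.2 - j82.59 Ω = 84.79∠-76.9° Ω.
Step 4 — Power factor: PF = cos(φ) = Re(Z)/|Z| = 19.2/84.79 = 0.2264.
Step 5 — Type: Im(Z) = -82.59 ⇒ leading (phase φ = -76.9°).

PF = 0.2264 (leading, φ = -76.9°)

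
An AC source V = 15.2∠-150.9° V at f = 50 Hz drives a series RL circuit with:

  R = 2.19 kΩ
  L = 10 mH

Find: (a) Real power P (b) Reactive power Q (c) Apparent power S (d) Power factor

Step 1 — Angular frequency: ω = 2π·f = 2π·50 = 314.2 rad/s.
Step 2 — Component impedances:
  R: Z = R = 2190 Ω
  L: Z = jωL = j·314.2·0.01 = 0 + j3.142 Ω
Step 3 — Series combination: Z_total = R + L = 2190 + j3.142 Ω = 2190∠0.1° Ω.
Step 4 — Source phasor: V = 15.2∠-150.9° V = -13.28 - j7.392 V.
Step 5 — Current: I = V / Z = -0.006069 - j0.003367 A = 0.006941∠-151.0° A.
Step 6 — Complex power: S = V·I* = 0.1055 + j0.0001513 VA.
Step 7 — Real power: P = Re(S) = 0.1055 W.
Step 8 — Reactive power: Q = Im(S) = 0.0001513 VAR.
Step 9 — Apparent power: |S| = 0.1055 VA.
Step 10 — Power factor: PF = P/|S| = 1 (lagging).

(a) P = 0.1055 W  (b) Q = 0.0001513 VAR  (c) S = 0.1055 VA  (d) PF = 1 (lagging)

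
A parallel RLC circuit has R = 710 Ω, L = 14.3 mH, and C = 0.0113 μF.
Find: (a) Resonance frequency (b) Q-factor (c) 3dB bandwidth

Step 1 — Resonance: ω₀ = 1/√(LC) = 1/√(0.0143·1.13e-08) = 7.867e+04 rad/s.
Step 2 — f₀ = ω₀/(2π) = 1.252e+04 Hz.
Step 3 — Parallel Q: Q = R/(ω₀L) = 710/(7.867e+04·0.0143) = 0.6311.
Step 4 — Bandwidth: Δω = ω₀/Q = 1.246e+05 rad/s; BW = Δω/(2π) = 1.984e+04 Hz.

(a) f₀ = 1.252e+04 Hz  (b) Q = 0.6311  (c) BW = 1.984e+04 Hz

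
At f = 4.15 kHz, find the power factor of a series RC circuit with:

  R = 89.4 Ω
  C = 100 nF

Step 1 — Angular frequency: ω = 2π·f = 2π·4150 = 2.608e+04 rad/s.
Step 2 — Component impedances:
  R: Z = R = 89.4 Ω
  C: Z = 1/(jωC) = -j/(ω·C) = 0 - j383.5 Ω
Step 3 — Series combination: Z_total = R + C = 89.4 - j383.5 Ω = 393.8∠-76.9° Ω.
Step 4 — Power factor: PF = cos(φ) = Re(Z)/|Z| = 89.4/393.8 = 0.227.
Step 5 — Type: Im(Z) = -383.5 ⇒ leading (phase φ = -76.9°).

PF = 0.227 (leading, φ = -76.9°)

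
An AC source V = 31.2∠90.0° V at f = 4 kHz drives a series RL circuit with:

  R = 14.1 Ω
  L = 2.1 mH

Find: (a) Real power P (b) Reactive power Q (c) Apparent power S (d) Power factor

Step 1 — Angular frequency: ω = 2π·f = 2π·4000 = 2.513e+04 rad/s.
Step 2 — Component impedances:
  R: Z = R = 14.1 Ω
  L: Z = jωL = j·2.513e+04·0.0021 = 0 + j52.78 Ω
Step 3 — Series combination: Z_total = R + L = 14.1 + j52.78 Ω = 54.63∠75.0° Ω.
Step 4 — Source phasor: V = 31.2∠90.0° V = 0 + j31.2 V.
Step 5 — Current: I = V / Z = 0.5518 + j0.1474 A = 0.5711∠15.0° A.
Step 6 — Complex power: S = V·I* = 4.599 + j17.22 VA.
Step 7 — Real power: P = Re(S) = 4.599 W.
Step 8 — Reactive power: Q = Im(S) = 17.22 VAR.
Step 9 — Apparent power: |S| = 17.82 VA.
Step 10 — Power factor: PF = P/|S| = 0.2581 (lagging).

(a) P = 4.599 W  (b) Q = 17.22 VAR  (c) S = 17.82 VA  (d) PF = 0.2581 (lagging)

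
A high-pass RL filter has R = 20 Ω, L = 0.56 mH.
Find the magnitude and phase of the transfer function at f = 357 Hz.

Step 1 — Angular frequency: ω = 2π·357 = 2243 rad/s.
Step 2 — Transfer function: H(jω) = jωL/(R + jωL).
Step 3 — Numerator jωL = j·1.256; denominator R + jωL = 20 + j1.256.
Step 4 — H = 0.003929 + j0.06256.
Step 5 — Magnitude: |H| = 0.06268 (-24.1 dB); phase: φ = 86.4°.

|H| = 0.06268 (-24.1 dB), φ = 86.4°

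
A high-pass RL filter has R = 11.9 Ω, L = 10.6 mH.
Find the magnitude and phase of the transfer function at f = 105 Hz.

Step 1 — Angular frequency: ω = 2π·105 = 659.7 rad/s.
Step 2 — Transfer function: H(jω) = jωL/(R + jωL).
Step 3 — Numerator jωL = j·6.993; denominator R + jωL = 11.9 + j6.993.
Step 4 — H = 0.2567 + j0.4368.
Step 5 — Magnitude: |H| = 0.5067 (-5.9 dB); phase: φ = 59.6°.

|H| = 0.5067 (-5.9 dB), φ = 59.6°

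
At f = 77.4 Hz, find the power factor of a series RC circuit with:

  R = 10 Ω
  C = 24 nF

Step 1 — Angular frequency: ω = 2π·f = 2π·77.4 = 486.3 rad/s.
Step 2 — Component impedances:
  R: Z = R = 10 Ω
  C: Z = 1/(jωC) = -j/(ω·C) = 0 - j8.568e+04 Ω
Step 3 — Series combination: Z_total = R + C = 10 - j8.568e+04 Ω = 8.568e+04∠-90.0° Ω.
Step 4 — Power factor: PF = cos(φ) = Re(Z)/|Z| = 10/8.568e+04 = 0.0001167.
Step 5 — Type: Im(Z) = -8.568e+04 ⇒ leading (phase φ = -90.0°).

PF = 0.0001167 (leading, φ = -90.0°)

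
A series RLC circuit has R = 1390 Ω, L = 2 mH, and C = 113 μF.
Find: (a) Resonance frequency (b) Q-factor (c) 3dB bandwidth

Step 1 — Resonance: ω₀ = 1/√(LC) = 1/√(0.002·0.000113) = 2104 rad/s.
Step 2 — f₀ = ω₀/(2π) = 334.8 Hz.
Step 3 — Series Q: Q = ω₀L/R = 2104·0.002/1390 = 0.003027.
Step 4 — Bandwidth: Δω = ω₀/Q = 6.95e+05 rad/s; BW = Δω/(2π) = 1.106e+05 Hz.

(a) f₀ = 334.8 Hz  (b) Q = 0.003027  (c) BW = 1.106e+05 Hz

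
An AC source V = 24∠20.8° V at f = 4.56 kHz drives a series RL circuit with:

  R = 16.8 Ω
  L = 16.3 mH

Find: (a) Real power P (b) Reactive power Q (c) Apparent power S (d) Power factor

Step 1 — Angular frequency: ω = 2π·f = 2π·4560 = 2.865e+04 rad/s.
Step 2 — Component impedances:
  R: Z = R = 16.8 Ω
  L: Z = jωL = j·2.865e+04·0.0163 = 0 + j467 Ω
Step 3 — Series combination: Z_total = R + L = 16.8 + j467 Ω = 467.3∠87.9° Ω.
Step 4 — Source phasor: V = 24∠20.8° V = 22.44 + j8.523 V.
Step 5 — Current: I = V / Z = 0.01995 - j0.04732 A = 0.05136∠-67.1° A.
Step 6 — Complex power: S = V·I* = 0.04431 + j1.232 VA.
Step 7 — Real power: P = Re(S) = 0.04431 W.
Step 8 — Reactive power: Q = Im(S) = 1.232 VAR.
Step 9 — Apparent power: |S| = 1.233 VA.
Step 10 — Power factor: PF = P/|S| = 0.03595 (lagging).

(a) P = 0.04431 W  (b) Q = 1.232 VAR  (c) S = 1.233 VA  (d) PF = 0.03595 (lagging)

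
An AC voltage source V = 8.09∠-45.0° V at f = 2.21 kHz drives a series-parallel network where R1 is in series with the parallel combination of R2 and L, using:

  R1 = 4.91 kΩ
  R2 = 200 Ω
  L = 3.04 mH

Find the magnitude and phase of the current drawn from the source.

Step 1 — Angular frequency: ω = 2π·f = 2π·2210 = 1.389e+04 rad/s.
Step 2 — Component impedances:
  R1: Z = R = 4910 Ω
  R2: Z = R = 200 Ω
  L: Z = jωL = j·1.389e+04·0.00304 = 0 + j42.21 Ω
Step 3 — Parallel branch: R2 || L = 1/(1/R2 + 1/L) = 8.53 + j40.41 Ω.
Step 4 — Series with R1: Z_total = R1 + (R2 || L) = 4919 + j40.41 Ω = 4919∠0.5° Ω.
Step 5 — Source phasor: V = 8.09∠-45.0° V = 5.72 - j5.72 V.
Step 6 — Ohm's law: I = V / Z_total = (5.72 - j5.72) / (4919 + j40.41) = 0.001153 - j0.001173 A.
Step 7 — Convert to polar: |I| = 0.001645 A, ∠I = -45.5°.

I = 0.001645∠-45.5° A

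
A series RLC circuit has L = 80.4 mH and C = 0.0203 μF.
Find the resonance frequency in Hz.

Step 1 — Resonance condition Im(Z)=0 gives ω₀ = 1/√(LC).
Step 2 — ω₀ = 1/√(0.0804·2.03e-08) = 2.475e+04 rad/s.
Step 3 — f₀ = ω₀/(2π) = 3940 Hz.

f₀ = 3940 Hz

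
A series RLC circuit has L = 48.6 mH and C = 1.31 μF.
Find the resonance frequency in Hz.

Step 1 — Resonance condition Im(Z)=0 gives ω₀ = 1/√(LC).
Step 2 — ω₀ = 1/√(0.0486·1.31e-06) = 3963 rad/s.
Step 3 — f₀ = ω₀/(2π) = 630.8 Hz.

f₀ = 630.8 Hz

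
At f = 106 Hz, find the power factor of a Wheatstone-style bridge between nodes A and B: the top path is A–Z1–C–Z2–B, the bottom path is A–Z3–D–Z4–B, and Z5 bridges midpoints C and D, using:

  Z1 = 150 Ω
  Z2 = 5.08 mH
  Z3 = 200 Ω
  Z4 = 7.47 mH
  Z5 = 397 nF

Step 1 — Angular frequency: ω = 2π·f = 2π·106 = 666 rad/s.
Step 2 — Component impedances:
  Z1: Z = R = 150 Ω
  Z2: Z = jωL = j·666·0.00508 = 0 + j3.383 Ω
  Z3: Z = R = 200 Ω
  Z4: Z = jωL = j·666·0.00747 = 0 + j4.975 Ω
  Z5: Z = 1/(jωC) = -j/(ω·C) = 0 - j3782 Ω
Step 3 — Bridge requires nodal analysis (the Z5 bridge couples midpoints C and D, so the two paths cannot be reduced to a simple series/parallel combination). Setting node B to ground and injecting 1 A at node A, the 3-node admittance system at A, C, D solves to V_A = Z_AB = 85.71 + j2.019 Ω = 85.74∠1.3° Ω.
Step 4 — Power factor: PF = cos(φ) = Re(Z)/|Z| = 85.71/85.74 = 0.9997.
Step 5 — Type: Im(Z) = 2.019 ⇒ lagging (phase φ = 1.3°).

PF = 0.9997 (lagging, φ = 1.3°)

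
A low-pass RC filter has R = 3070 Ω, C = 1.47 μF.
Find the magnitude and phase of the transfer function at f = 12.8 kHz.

Step 1 — Angular frequency: ω = 2π·1.28e+04 = 8.042e+04 rad/s.
Step 2 — Transfer function: H(jω) = 1/(1 + jωRC).
Step 3 — Denominator: 1 + jωRC = 1 + j·8.042e+04·3070·1.47e-06 = 1 + j362.9.
Step 4 — H = 7.591e-06 - j0.002755.
Step 5 — Magnitude: |H| = 0.002755 (-51.2 dB); phase: φ = -89.8°.

|H| = 0.002755 (-51.2 dB), φ = -89.8°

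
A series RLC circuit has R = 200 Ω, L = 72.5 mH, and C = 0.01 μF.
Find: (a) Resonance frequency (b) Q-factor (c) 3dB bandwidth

Step 1 — Resonance: ω₀ = 1/√(LC) = 1/√(0.0725·1e-08) = 3.714e+04 rad/s.
Step 2 — f₀ = ω₀/(2π) = 5911 Hz.
Step 3 — Series Q: Q = ω₀L/R = 3.714e+04·0.0725/200 = 13.46.
Step 4 — Bandwidth: Δω = ω₀/Q = 2759 rad/s; BW = Δω/(2π) = 439 Hz.

(a) f₀ = 5911 Hz  (b) Q = 13.46  (c) BW = 439 Hz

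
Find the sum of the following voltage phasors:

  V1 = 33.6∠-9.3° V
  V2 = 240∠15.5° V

Step 1 — Convert each phasor to rectangular form:
  V1 = 33.6·(cos(-9.3°) + j·sin(-9.3°)) = 33.16 - j5.43 V
  V2 = 240·(cos(15.5°) + j·sin(15.5°)) = 231.3 + j64.14 V
Step 2 — Sum components: V_total = 264.4 + j58.71 V.
Step 3 — Convert to polar: |V_total| = 270.9 V, ∠V_total = 12.5°.

V_total = 270.9∠12.5° V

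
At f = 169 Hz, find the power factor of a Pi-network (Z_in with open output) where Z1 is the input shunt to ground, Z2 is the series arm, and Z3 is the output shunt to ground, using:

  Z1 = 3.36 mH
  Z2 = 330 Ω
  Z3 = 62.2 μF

Step 1 — Angular frequency: ω = 2π·f = 2π·169 = 1062 rad/s.
Step 2 — Component impedances:
  Z1: Z = jωL = j·1062·0.00336 = 0 + j3.568 Ω
  Z2: Z = R = 330 Ω
  Z3: Z = 1/(jωC) = -j/(ω·C) = 0 - j15.14 Ω
Step 3 — With open output, the series arm Z2 and the output shunt Z3 appear in series to ground: Z2 + Z3 = 330 - j15.14 Ω.
Step 4 — Parallel with input shunt Z1: Z_in = Z1 || (Z2 + Z3) = 0.03853 + j3.569 Ω = 3.569∠89.4° Ω.
Step 5 — Power factor: PF = cos(φ) = Re(Z)/|Z| = 0.038527/3.5694 = 0.01079.
Step 6 — Type: Im(Z) = 3.569 ⇒ lagging (phase φ = 89.4°).

PF = 0.01079 (lagging, φ = 89.4°)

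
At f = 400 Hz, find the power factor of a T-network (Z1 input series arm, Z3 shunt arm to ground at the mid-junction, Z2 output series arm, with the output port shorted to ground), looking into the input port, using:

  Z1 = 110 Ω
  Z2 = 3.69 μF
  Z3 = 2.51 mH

Step 1 — Angular frequency: ω = 2π·f = 2π·400 = 2513 rad/s.
Step 2 — Component impedances:
  Z1: Z = R = 110 Ω
  Z2: Z = 1/(jωC) = -j/(ω·C) = 0 - j107.8 Ω
  Z3: Z = jωL = j·2513·0.00251 = 0 + j6.308 Ω
Step 3 — With the output port shorted to ground, the output series arm Z2 runs from the junction to ground; the shunt arm Z3 also runs from the junction to ground. They appear in parallel: Z3 || Z2 = 0 + j6.7 Ω.
Step 4 — Series with input arm Z1: Z_in = Z1 + (Z3 || Z2) = 110 + j6.7 Ω = 110.2∠3.5° Ω.
Step 5 — Power factor: PF = cos(φ) = Re(Z)/|Z| = 110/110.2 = 0.9982.
Step 6 — Type: Im(Z) = 6.7 ⇒ lagging (phase φ = 3.5°).

PF = 0.9982 (lagging, φ = 3.5°)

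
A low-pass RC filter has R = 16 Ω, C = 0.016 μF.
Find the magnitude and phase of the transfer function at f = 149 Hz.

Step 1 — Angular frequency: ω = 2π·149 = 936.2 rad/s.
Step 2 — Transfer function: H(jω) = 1/(1 + jωRC).
Step 3 — Denominator: 1 + jωRC = 1 + j·936.2·16·1.6e-08 = 1 + j0.0002397.
Step 4 — H = 1 - j0.0002397.
Step 5 — Magnitude: |H| = 1 (-0.0 dB); phase: φ = -0.0°.

|H| = 1 (-0.0 dB), φ = -0.0°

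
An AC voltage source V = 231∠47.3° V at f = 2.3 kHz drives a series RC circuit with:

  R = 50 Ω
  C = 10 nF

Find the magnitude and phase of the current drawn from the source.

Step 1 — Angular frequency: ω = 2π·f = 2π·2300 = 1.445e+04 rad/s.
Step 2 — Component impedances:
  R: Z = R = 50 Ω
  C: Z = 1/(jωC) = -j/(ω·C) = 0 - j6920 Ω
Step 3 — Series combination: Z_total = R + C = 50 - j6920 Ω = 6920∠-89.6° Ω.
Step 4 — Source phasor: V = 231∠47.3° V = 156.7 + j169.8 V.
Step 5 — Ohm's law: I = V / Z_total = (156.7 + j169.8) / (50 - j6920) = -0.02437 + j0.02281 A.
Step 6 — Convert to polar: |I| = 0.03338 A, ∠I = 136.9°.

I = 0.03338∠136.9° A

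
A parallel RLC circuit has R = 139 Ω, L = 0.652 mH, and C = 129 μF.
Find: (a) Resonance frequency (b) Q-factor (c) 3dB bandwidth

Step 1 — Resonance: ω₀ = 1/√(LC) = 1/√(0.000652·0.000129) = 3448 rad/s.
Step 2 — f₀ = ω₀/(2π) = 548.8 Hz.
Step 3 — Parallel Q: Q = R/(ω₀L) = 139/(3448·0.000652) = 61.83.
Step 4 — Bandwidth: Δω = ω₀/Q = 55.77 rad/s; BW = Δω/(2π) = 8.876 Hz.

(a) f₀ = 548.8 Hz  (b) Q = 61.83  (c) BW = 8.876 Hz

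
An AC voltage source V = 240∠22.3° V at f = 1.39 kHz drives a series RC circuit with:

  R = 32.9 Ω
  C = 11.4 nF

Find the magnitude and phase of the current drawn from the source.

Step 1 — Angular frequency: ω = 2π·f = 2π·1390 = 8734 rad/s.
Step 2 — Component impedances:
  R: Z = R = 32.9 Ω
  C: Z = 1/(jωC) = -j/(ω·C) = 0 - j1.004e+04 Ω
Step 3 — Series combination: Z_total = R + C = 32.9 - j1.004e+04 Ω = 1.004e+04∠-89.8° Ω.
Step 4 — Source phasor: V = 240∠22.3° V = 222.1 + j91.07 V.
Step 5 — Ohm's law: I = V / Z_total = (222.1 + j91.07) / (32.9 - j1.004e+04) = -0.008995 + j0.02214 A.
Step 6 — Convert to polar: |I| = 0.0239 A, ∠I = 112.1°.

I = 0.0239∠112.1° A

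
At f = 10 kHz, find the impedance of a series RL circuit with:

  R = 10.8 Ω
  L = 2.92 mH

Step 1 — Angular frequency: ω = 2π·f = 2π·1e+04 = 6.283e+04 rad/s.
Step 2 — Component impedances:
  R: Z = R = 10.8 Ω
  L: Z = jωL = j·6.283e+04·0.00292 = 0 + j183.5 Ω
Step 3 — Series combination: Z_total = R + L = 10.8 + j183.5 Ω = 183.8∠86.6° Ω.

Z = 10.8 + j183.5 Ω = 183.8∠86.6° Ω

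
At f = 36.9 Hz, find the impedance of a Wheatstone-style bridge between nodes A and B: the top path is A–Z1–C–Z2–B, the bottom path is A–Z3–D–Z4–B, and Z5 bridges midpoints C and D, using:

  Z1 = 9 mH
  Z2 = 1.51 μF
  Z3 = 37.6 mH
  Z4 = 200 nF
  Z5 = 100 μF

Step 1 — Angular frequency: ω = 2π·f = 2π·36.9 = 231.8 rad/s.
Step 2 — Component impedances:
  Z1: Z = jωL = j·231.8·0.009 = 0 + j2.087 Ω
  Z2: Z = 1/(jωC) = -j/(ω·C) = 0 - j2856 Ω
  Z3: Z = jωL = j·231.8·0.0376 = 0 + j8.718 Ω
  Z4: Z = 1/(jωC) = -j/(ω·C) = 0 - j2.157e+04 Ω
  Z5: Z = 1/(jωC) = -j/(ω·C) = 0 - j43.13 Ω
Step 3 — Bridge requires nodal analysis (the Z5 bridge couples midpoints C and D, so the two paths cannot be reduced to a simple series/parallel combination). Setting node B to ground and injecting 1 A at node A, the 3-node admittance system at A, C, D solves to V_A = Z_AB = 0 - j2521 Ω = 2521∠-90.0° Ω.

Z = 0 - j2521 Ω = 2521∠-90.0° Ω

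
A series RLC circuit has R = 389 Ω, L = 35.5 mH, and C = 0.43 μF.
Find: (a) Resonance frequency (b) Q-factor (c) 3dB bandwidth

Step 1 — Resonance condition Im(Z)=0 gives ω₀ = 1/√(LC).
Step 2 — ω₀ = 1/√(0.0355·4.3e-07) = 8094 rad/s.
Step 3 — f₀ = ω₀/(2π) = 1288 Hz.
Step 4 — Series Q: Q = ω₀L/R = 8094·0.0355/389 = 0.7386.
Step 5 — 3dB bandwidth: Δω = ω₀/Q = 1.096e+04 rad/s; BW = Δω/(2π) = 1744 Hz.

(a) f₀ = 1288 Hz  (b) Q = 0.7386  (c) BW = 1744 Hz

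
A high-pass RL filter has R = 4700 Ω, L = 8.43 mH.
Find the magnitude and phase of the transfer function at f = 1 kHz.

Step 1 — Angular frequency: ω = 2π·1000 = 6283 rad/s.
Step 2 — Transfer function: H(jω) = jωL/(R + jωL).
Step 3 — Numerator jωL = j·52.97; denominator R + jωL = 4700 + j52.97.
Step 4 — H = 0.000127 + j0.01127.
Step 5 — Magnitude: |H| = 0.01127 (-39.0 dB); phase: φ = 89.4°.

|H| = 0.01127 (-39.0 dB), φ = 89.4°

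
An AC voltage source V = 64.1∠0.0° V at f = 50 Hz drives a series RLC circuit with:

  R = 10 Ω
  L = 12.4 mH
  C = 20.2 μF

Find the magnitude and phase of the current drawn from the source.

Step 1 — Angular frequency: ω = 2π·f = 2π·50 = 314.2 rad/s.
Step 2 — Component impedances:
  R: Z = R = 10 Ω
  L: Z = jωL = j·314.2·0.0124 = 0 + j3.896 Ω
  C: Z = 1/(jωC) = -j/(ω·C) = 0 - j157.6 Ω
Step 3 — Series combination: Z_total = R + L + C = 10 - j153.7 Ω = 154∠-86.3° Ω.
Step 4 — Source phasor: V = 64.1∠0.0° V = 64.1 V.
Step 5 — Ohm's law: I = V / Z_total = (64.1) / (10 - j153.7) = 0.02703 + j0.4153 A.
Step 6 — Convert to polar: |I| = 0.4162 A, ∠I = 86.3°.

I = 0.4162∠86.3° A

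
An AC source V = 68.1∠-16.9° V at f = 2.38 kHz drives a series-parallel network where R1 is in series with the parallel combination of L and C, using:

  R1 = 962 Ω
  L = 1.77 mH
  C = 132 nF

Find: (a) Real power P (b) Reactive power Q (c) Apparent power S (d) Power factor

Step 1 — Angular frequency: ω = 2π·f = 2π·2380 = 1.495e+04 rad/s.
Step 2 — Component impedances:
  R1: Z = R = 962 Ω
  L: Z = jωL = j·1.495e+04·0.00177 = 0 + j26.47 Ω
  C: Z = 1/(jωC) = -j/(ω·C) = 0 - j506.6 Ω
Step 3 — Parallel branch: L || C = 1/(1/L + 1/C) = 0 + j27.93 Ω.
Step 4 — Series with R1: Z_total = R1 + (L || C) = 962 + j27.93 Ω = 962.4∠1.7° Ω.
Step 5 — Source phasor: V = 68.1∠-16.9° V = 65.16 - j19.8 V.
Step 6 — Current: I = V / Z = 0.06708 - j0.02253 A = 0.07076∠-18.6° A.
Step 7 — Complex power: S = V·I* = 4.817 + j0.1398 VA.
Step 8 — Real power: P = Re(S) = 4.817 W.
Step 9 — Reactive power: Q = Im(S) = 0.1398 VAR.
Step 10 — Apparent power: |S| = 4.819 VA.
Step 11 — Power factor: PF = P/|S| = 0.9996 (lagging).

(a) P = 4.817 W  (b) Q = 0.1398 VAR  (c) S = 4.819 VA  (d) PF = 0.9996 (lagging)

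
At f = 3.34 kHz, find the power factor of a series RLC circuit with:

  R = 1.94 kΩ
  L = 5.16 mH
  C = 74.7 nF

Step 1 — Angular frequency: ω = 2π·f = 2π·3340 = 2.099e+04 rad/s.
Step 2 — Component impedances:
  R: Z = R = 1940 Ω
  L: Z = jωL = j·2.099e+04·0.00516 = 0 + j108.3 Ω
  C: Z = 1/(jωC) = -j/(ω·C) = 0 - j637.9 Ω
Step 3 — Series combination: Z_total = R + L + C = 1940 - j529.6 Ω = 2011∠-15.3° Ω.
Step 4 — Power factor: PF = cos(φ) = Re(Z)/|Z| = 1940/2011 = 0.9647.
Step 5 — Type: Im(Z) = -529.6 ⇒ leading (phase φ = -15.3°).

PF = 0.9647 (leading, φ = -15.3°)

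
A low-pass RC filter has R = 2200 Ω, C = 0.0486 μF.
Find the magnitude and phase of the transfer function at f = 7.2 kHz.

Step 1 — Angular frequency: ω = 2π·7200 = 4.524e+04 rad/s.
Step 2 — Transfer function: H(jω) = 1/(1 + jωRC).
Step 3 — Denominator: 1 + jωRC = 1 + j·4.524e+04·2200·4.86e-08 = 1 + j4.837.
Step 4 — H = 0.04099 - j0.1983.
Step 5 — Magnitude: |H| = 0.2025 (-13.9 dB); phase: φ = -78.3°.

|H| = 0.2025 (-13.9 dB), φ = -78.3°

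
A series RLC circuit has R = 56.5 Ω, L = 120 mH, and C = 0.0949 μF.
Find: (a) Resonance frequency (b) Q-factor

Step 1 — Resonance condition Im(Z)=0 gives ω₀ = 1/√(LC).
Step 2 — ω₀ = 1/√(0.12·9.49e-08) = 9371 rad/s.
Step 3 — f₀ = ω₀/(2π) = 1491 Hz.
Step 4 — Series Q: Q = ω₀L/R = 9371·0.12/56.5 = 19.9.

(a) f₀ = 1491 Hz  (b) Q = 19.9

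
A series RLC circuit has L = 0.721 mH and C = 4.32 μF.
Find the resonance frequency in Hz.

Step 1 — Resonance condition Im(Z)=0 gives ω₀ = 1/√(LC).
Step 2 — ω₀ = 1/√(0.000721·4.32e-06) = 1.792e+04 rad/s.
Step 3 — f₀ = ω₀/(2π) = 2852 Hz.

f₀ = 2852 Hz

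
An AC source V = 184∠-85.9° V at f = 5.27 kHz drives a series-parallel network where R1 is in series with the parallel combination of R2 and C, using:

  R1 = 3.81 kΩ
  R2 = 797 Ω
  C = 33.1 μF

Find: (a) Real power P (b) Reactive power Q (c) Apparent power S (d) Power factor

Step 1 — Angular frequency: ω = 2π·f = 2π·5270 = 3.311e+04 rad/s.
Step 2 — Component impedances:
  R1: Z = R = 3810 Ω
  R2: Z = R = 797 Ω
  C: Z = 1/(jωC) = -j/(ω·C) = 0 - j0.9124 Ω
Step 3 — Parallel branch: R2 || C = 1/(1/R2 + 1/C) = 0.001044 - j0.9124 Ω.
Step 4 — Series with R1: Z_total = R1 + (R2 || C) = 3810 - j0.9124 Ω = 3810∠-0.0° Ω.
Step 5 — Source phasor: V = 184∠-85.9° V = 13.16 - j183.5 V.
Step 6 — Current: I = V / Z = 0.003464 - j0.04817 A = 0.04829∠-85.9° A.
Step 7 — Complex power: S = V·I* = 8.886 - j0.002128 VA.
Step 8 — Real power: P = Re(S) = 8.886 W.
Step 9 — Reactive power: Q = Im(S) = -0.002128 VAR.
Step 10 — Apparent power: |S| = 8.886 VA.
Step 11 — Power factor: PF = P/|S| = 1 (leading).

(a) P = 8.886 W  (b) Q = -0.002128 VAR  (c) S = 8.886 VA  (d) PF = 1 (leading)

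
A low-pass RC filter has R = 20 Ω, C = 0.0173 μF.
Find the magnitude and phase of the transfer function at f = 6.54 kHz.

Step 1 — Angular frequency: ω = 2π·6540 = 4.109e+04 rad/s.
Step 2 — Transfer function: H(jω) = 1/(1 + jωRC).
Step 3 — Denominator: 1 + jωRC = 1 + j·4.109e+04·20·1.73e-08 = 1 + j0.01422.
Step 4 — H = 0.9998 - j0.01421.
Step 5 — Magnitude: |H| = 0.9999 (-0.0 dB); phase: φ = -0.8°.

|H| = 0.9999 (-0.0 dB), φ = -0.8°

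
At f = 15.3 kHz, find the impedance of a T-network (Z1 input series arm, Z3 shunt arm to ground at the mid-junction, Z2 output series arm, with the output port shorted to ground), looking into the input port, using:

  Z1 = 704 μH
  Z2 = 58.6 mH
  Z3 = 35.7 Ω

Step 1 — Angular frequency: ω = 2π·f = 2π·1.53e+04 = 9.613e+04 rad/s.
Step 2 — Component impedances:
  Z1: Z = jωL = j·9.613e+04·0.000704 = 0 + j67.68 Ω
  Z2: Z = jωL = j·9.613e+04·0.0586 = 0 + j5633 Ω
  Z3: Z = R = 35.7 Ω
Step 3 — With the output port shorted to ground, the output series arm Z2 runs from the junction to ground; the shunt arm Z3 also runs from the junction to ground. They appear in parallel: Z3 || Z2 = 35.7 + j0.2262 Ω.
Step 4 — Series with input arm Z1: Z_in = Z1 + (Z3 || Z2) = 35.7 + j67.9 Ω = 76.72∠62.3° Ω.

Z = 35.7 + j67.9 Ω = 76.72∠62.3° Ω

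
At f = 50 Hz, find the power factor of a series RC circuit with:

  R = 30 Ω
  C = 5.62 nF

Step 1 — Angular frequency: ω = 2π·f = 2π·50 = 314.2 rad/s.
Step 2 — Component impedances:
  R: Z = R = 30 Ω
  C: Z = 1/(jωC) = -j/(ω·C) = 0 - j5.664e+05 Ω
Step 3 — Series combination: Z_total = R + C = 30 - j5.664e+05 Ω = 5.664e+05∠-90.0° Ω.
Step 4 — Power factor: PF = cos(φ) = Re(Z)/|Z| = 30/5.664e+05 = 5.297e-05.
Step 5 — Type: Im(Z) = -5.664e+05 ⇒ leading (phase φ = -90.0°).

PF = 5.297e-05 (leading, φ = -90.0°)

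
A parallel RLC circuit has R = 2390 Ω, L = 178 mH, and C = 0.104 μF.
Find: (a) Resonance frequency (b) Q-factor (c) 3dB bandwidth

Step 1 — Resonance: ω₀ = 1/√(LC) = 1/√(0.178·1.04e-07) = 7350 rad/s.
Step 2 — f₀ = ω₀/(2π) = 1170 Hz.
Step 3 — Parallel Q: Q = R/(ω₀L) = 2390/(7350·0.178) = 1.827.
Step 4 — Bandwidth: Δω = ω₀/Q = 4023 rad/s; BW = Δω/(2π) = 640.3 Hz.

(a) f₀ = 1170 Hz  (b) Q = 1.827  (c) BW = 640.3 Hz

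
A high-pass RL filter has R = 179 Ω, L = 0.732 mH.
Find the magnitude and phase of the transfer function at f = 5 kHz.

Step 1 — Angular frequency: ω = 2π·5000 = 3.142e+04 rad/s.
Step 2 — Transfer function: H(jω) = jωL/(R + jωL).
Step 3 — Numerator jωL = j·23; denominator R + jωL = 179 + j23.
Step 4 — H = 0.01624 + j0.1264.
Step 5 — Magnitude: |H| = 0.1274 (-17.9 dB); phase: φ = 82.7°.

|H| = 0.1274 (-17.9 dB), φ = 82.7°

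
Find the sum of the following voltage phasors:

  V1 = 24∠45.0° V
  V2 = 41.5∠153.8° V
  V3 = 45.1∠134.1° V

Step 1 — Convert each phasor to rectangular form:
  V1 = 24·(cos(45.0°) + j·sin(45.0°)) = 16.97 + j16.97 V
  V2 = 41.5·(cos(153.8°) + j·sin(153.8°)) = -37.24 + j18.32 V
  V3 = 45.1·(cos(134.1°) + j·sin(134.1°)) = -31.39 + j32.39 V
Step 2 — Sum components: V_total = -51.65 + j67.68 V.
Step 3 — Convert to polar: |V_total| = 85.14 V, ∠V_total = 127.3°.

V_total = 85.14∠127.3° V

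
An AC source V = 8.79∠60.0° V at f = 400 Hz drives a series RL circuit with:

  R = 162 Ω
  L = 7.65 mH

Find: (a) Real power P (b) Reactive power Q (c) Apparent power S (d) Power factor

Step 1 — Angular frequency: ω = 2π·f = 2π·400 = 2513 rad/s.
Step 2 — Component impedances:
  R: Z = R = 162 Ω
  L: Z = jωL = j·2513·0.00765 = 0 + j19.23 Ω
Step 3 — Series combination: Z_total = R + L = 162 + j19.23 Ω = 163.1∠6.8° Ω.
Step 4 — Source phasor: V = 8.79∠60.0° V = 4.395 + j7.612 V.
Step 5 — Current: I = V / Z = 0.03225 + j0.04316 A = 0.05388∠53.2° A.
Step 6 — Complex power: S = V·I* = 0.4703 + j0.05582 VA.
Step 7 — Real power: P = Re(S) = 0.4703 W.
Step 8 — Reactive power: Q = Im(S) = 0.05582 VAR.
Step 9 — Apparent power: |S| = 0.4736 VA.
Step 10 — Power factor: PF = P/|S| = 0.993 (lagging).

(a) P = 0.4703 W  (b) Q = 0.05582 VAR  (c) S = 0.4736 VA  (d) PF = 0.993 (lagging)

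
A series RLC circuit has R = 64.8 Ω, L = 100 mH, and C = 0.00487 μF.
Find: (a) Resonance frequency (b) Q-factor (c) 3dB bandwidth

Step 1 — Resonance: ω₀ = 1/√(LC) = 1/√(0.1·4.87e-09) = 4.531e+04 rad/s.
Step 2 — f₀ = ω₀/(2π) = 7212 Hz.
Step 3 — Series Q: Q = ω₀L/R = 4.531e+04·0.1/64.8 = 69.93.
Step 4 — Bandwidth: Δω = ω₀/Q = 648 rad/s; BW = Δω/(2π) = 103.1 Hz.

(a) f₀ = 7212 Hz  (b) Q = 69.93  (c) BW = 103.1 Hz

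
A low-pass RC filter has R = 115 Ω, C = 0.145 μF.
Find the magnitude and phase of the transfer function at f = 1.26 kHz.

Step 1 — Angular frequency: ω = 2π·1260 = 7917 rad/s.
Step 2 — Transfer function: H(jω) = 1/(1 + jωRC).
Step 3 — Denominator: 1 + jωRC = 1 + j·7917·115·1.45e-07 = 1 + j0.132.
Step 4 — H = 0.9829 - j0.1298.
Step 5 — Magnitude: |H| = 0.9914 (-0.1 dB); phase: φ = -7.5°.

|H| = 0.9914 (-0.1 dB), φ = -7.5°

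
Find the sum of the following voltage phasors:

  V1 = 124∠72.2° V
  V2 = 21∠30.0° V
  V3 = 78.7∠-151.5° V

Step 1 — Convert each phasor to rectangular form:
  V1 = 124·(cos(72.2°) + j·sin(72.2°)) = 37.91 + j118.1 V
  V2 = 21·(cos(30.0°) + j·sin(30.0°)) = 18.19 + j10.5 V
  V3 = 78.7·(cos(-151.5°) + j·sin(-151.5°)) = -69.16 - j37.55 V
Step 2 — Sum components: V_total = -13.07 + j91.01 V.
Step 3 — Convert to polar: |V_total| = 91.95 V, ∠V_total = 98.2°.

V_total = 91.95∠98.2° V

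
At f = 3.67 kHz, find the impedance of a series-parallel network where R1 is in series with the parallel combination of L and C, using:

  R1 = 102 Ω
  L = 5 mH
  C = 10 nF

Step 1 — Angular frequency: ω = 2π·f = 2π·3670 = 2.306e+04 rad/s.
Step 2 — Component impedances:
  R1: Z = R = 102 Ω
  L: Z = jωL = j·2.306e+04·0.005 = 0 + j115.3 Ω
  C: Z = 1/(jωC) = -j/(ω·C) = 0 - j4337 Ω
Step 3 — Parallel branch: L || C = 1/(1/L + 1/C) = 0 + j118.4 Ω.
Step 4 — Series with R1: Z_total = R1 + (L || C) = 102 + j118.4 Ω = 156.3∠49.3° Ω.

Z = 102 + j118.4 Ω = 156.3∠49.3° Ω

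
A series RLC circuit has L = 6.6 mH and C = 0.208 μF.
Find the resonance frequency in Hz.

Step 1 — Resonance condition Im(Z)=0 gives ω₀ = 1/√(LC).
Step 2 — ω₀ = 1/√(0.0066·2.08e-07) = 2.699e+04 rad/s.
Step 3 — f₀ = ω₀/(2π) = 4296 Hz.

f₀ = 4296 Hz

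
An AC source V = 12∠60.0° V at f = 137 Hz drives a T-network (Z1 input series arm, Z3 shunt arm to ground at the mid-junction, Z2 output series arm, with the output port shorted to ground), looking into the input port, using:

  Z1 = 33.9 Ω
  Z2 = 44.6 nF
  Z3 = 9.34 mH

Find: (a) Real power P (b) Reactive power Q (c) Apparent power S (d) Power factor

Step 1 — Angular frequency: ω = 2π·f = 2π·137 = 860.8 rad/s.
Step 2 — Component impedances:
  Z1: Z = R = 33.9 Ω
  Z2: Z = 1/(jωC) = -j/(ω·C) = 0 - j2.605e+04 Ω
  Z3: Z = jωL = j·860.8·0.00934 = 0 + j8.04 Ω
Step 3 — With the output port shorted to ground, the output series arm Z2 runs from the junction to ground; the shunt arm Z3 also runs from the junction to ground. They appear in parallel: Z3 || Z2 = 0 + j8.042 Ω.
Step 4 — Series with input arm Z1: Z_in = Z1 + (Z3 || Z2) = 33.9 + j8.042 Ω = 34.84∠13.3° Ω.
Step 5 — Source phasor: V = 12∠60.0° V = 6 + j10.39 V.
Step 6 — Current: I = V / Z = 0.2364 + j0.2505 A = 0.3444∠46.7° A.
Step 7 — Complex power: S = V·I* = 4.021 + j0.954 VA.
Step 8 — Real power: P = Re(S) = 4.021 W.
Step 9 — Reactive power: Q = Im(S) = 0.954 VAR.
Step 10 — Apparent power: |S| = 4.133 VA.
Step 11 — Power factor: PF = P/|S| = 0.973 (lagging).

(a) P = 4.021 W  (b) Q = 0.954 VAR  (c) S = 4.133 VA  (d) PF = 0.973 (lagging)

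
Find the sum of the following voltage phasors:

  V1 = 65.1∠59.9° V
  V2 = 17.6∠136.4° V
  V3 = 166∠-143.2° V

Step 1 — Convert each phasor to rectangular form:
  V1 = 65.1·(cos(59.9°) + j·sin(59.9°)) = 32.65 + j56.32 V
  V2 = 17.6·(cos(136.4°) + j·sin(136.4°)) = -12.75 + j12.14 V
  V3 = 166·(cos(-143.2°) + j·sin(-143.2°)) = -132.9 - j99.44 V
Step 2 — Sum components: V_total = -113 - j30.98 V.
Step 3 — Convert to polar: |V_total| = 117.2 V, ∠V_total = -164.7°.

V_total = 117.2∠-164.7° V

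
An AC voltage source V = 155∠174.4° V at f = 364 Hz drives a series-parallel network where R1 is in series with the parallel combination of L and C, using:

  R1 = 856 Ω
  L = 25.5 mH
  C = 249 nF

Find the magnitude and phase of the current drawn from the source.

Step 1 — Angular frequency: ω = 2π·f = 2π·364 = 2287 rad/s.
Step 2 — Component impedances:
  R1: Z = R = 856 Ω
  L: Z = jωL = j·2287·0.0255 = 0 + j58.32 Ω
  C: Z = 1/(jωC) = -j/(ω·C) = 0 - j1756 Ω
Step 3 — Parallel branch: L || C = 1/(1/L + 1/C) = 0 + j60.32 Ω.
Step 4 — Series with R1: Z_total = R1 + (L || C) = 856 + j60.32 Ω = 858.1∠4.0° Ω.
Step 5 — Source phasor: V = 155∠174.4° V = -154.3 + j15.13 V.
Step 6 — Ohm's law: I = V / Z_total = (-154.3 + j15.13) / (856 + j60.32) = -0.1781 + j0.03022 A.
Step 7 — Convert to polar: |I| = 0.1806 A, ∠I = 170.4°.

I = 0.1806∠170.4° A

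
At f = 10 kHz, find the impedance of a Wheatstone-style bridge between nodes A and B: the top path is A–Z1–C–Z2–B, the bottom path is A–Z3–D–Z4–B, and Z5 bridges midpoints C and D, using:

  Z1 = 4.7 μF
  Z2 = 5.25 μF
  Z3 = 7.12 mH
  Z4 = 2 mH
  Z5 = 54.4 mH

Step 1 — Angular frequency: ω = 2π·f = 2π·1e+04 = 6.283e+04 rad/s.
Step 2 — Component impedances:
  Z1: Z = 1/(jωC) = -j/(ω·C) = 0 - j3.386 Ω
  Z2: Z = 1/(jωC) = -j/(ω·C) = 0 - j3.032 Ω
  Z3: Z = jωL = j·6.283e+04·0.00712 = 0 + j447.4 Ω
  Z4: Z = jωL = j·6.283e+04·0.002 = 0 + j125.7 Ω
  Z5: Z = jωL = j·6.283e+04·0.0544 = 0 + j3418 Ω
Step 3 — Bridge requires nodal analysis (the Z5 bridge couples midpoints C and D, so the two paths cannot be reduced to a simple series/parallel combination). Setting node B to ground and injecting 1 A at node A, the 3-node admittance system at A, C, D solves to V_A = Z_AB = 0 - j6.491 Ω = 6.491∠-90.0° Ω.

Z = 0 - j6.491 Ω = 6.491∠-90.0° Ω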